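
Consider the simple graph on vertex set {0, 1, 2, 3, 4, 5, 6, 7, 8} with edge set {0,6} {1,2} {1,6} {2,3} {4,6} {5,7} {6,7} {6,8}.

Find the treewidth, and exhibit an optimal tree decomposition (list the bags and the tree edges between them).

Every bag has size at most 2, so the width is 2 − 1 = 1 and tw(G) ≤ 1. Any graph with an edge has treewidth ≥ 1, and G has the edge 1–6. Therefore the treewidth is 1.

Treewidth 1.
One such decomposition:
Bags: B1 = {1, 6}  B2 = {4, 6}  B3 = {6, 7}  B4 = {6, 8}  B5 = {1, 2}  B6 = {2, 3}  B7 = {0, 6}  B8 = {5, 7}
Tree: B1–B2, B1–B3, B2–B4, B1–B5, B5–B6, B1–B7, B3–B8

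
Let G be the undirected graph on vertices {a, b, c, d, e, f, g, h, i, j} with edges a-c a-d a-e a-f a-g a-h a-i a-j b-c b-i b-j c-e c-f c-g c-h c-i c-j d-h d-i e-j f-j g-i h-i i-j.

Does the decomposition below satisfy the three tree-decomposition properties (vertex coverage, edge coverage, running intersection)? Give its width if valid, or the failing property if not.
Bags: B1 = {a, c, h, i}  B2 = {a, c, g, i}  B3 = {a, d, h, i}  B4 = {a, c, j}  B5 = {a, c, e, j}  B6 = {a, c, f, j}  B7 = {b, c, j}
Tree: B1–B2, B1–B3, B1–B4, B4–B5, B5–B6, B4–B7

No — edge (i,j) lies in no bag.

A tree decomposition must satisfy three properties: every vertex lies in some bag; for every edge, both endpoints lie together in some bag; and for every vertex, the bags containing it form a connected subtree. Here edge (i,j) lies in no bag, so the decomposition is invalid.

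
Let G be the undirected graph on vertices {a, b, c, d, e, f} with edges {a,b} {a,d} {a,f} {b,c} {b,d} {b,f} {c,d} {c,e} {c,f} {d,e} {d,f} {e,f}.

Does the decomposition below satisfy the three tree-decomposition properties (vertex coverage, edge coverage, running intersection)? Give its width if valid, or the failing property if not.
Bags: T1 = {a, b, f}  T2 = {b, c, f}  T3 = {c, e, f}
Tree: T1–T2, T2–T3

No — vertex d appears in no bag.

A tree decomposition must satisfy three properties: every vertex lies in some bag; for every edge, both endpoints lie together in some bag; and for every vertex, the bags containing it form a connected subtree. Here vertex d appears in no bag, so the decomposition is invalid.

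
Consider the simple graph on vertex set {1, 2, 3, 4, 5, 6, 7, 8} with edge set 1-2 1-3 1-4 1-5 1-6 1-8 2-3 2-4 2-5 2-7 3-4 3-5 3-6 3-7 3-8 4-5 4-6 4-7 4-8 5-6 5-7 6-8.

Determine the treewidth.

4

A width-4 tree decomposition is:
Bags: B1 = {1, 2, 3, 4, 5}  B2 = {2, 3, 4, 5, 7}  B3 = {1, 3, 4, 5, 6}  B4 = {1, 3, 4, 6, 8}
Tree: B1–B2, B1–B3, B3–B4
Each bag holds 5 vertices, so the decomposition has width 4, which upper-bounds the treewidth. For the lower bound, the 5 vertices {1, 3, 4, 6, 8} are pairwise adjacent, and any tree decomposition puts a clique entirely inside one bag — forcing width ≥ 4. Therefore the treewidth is 4.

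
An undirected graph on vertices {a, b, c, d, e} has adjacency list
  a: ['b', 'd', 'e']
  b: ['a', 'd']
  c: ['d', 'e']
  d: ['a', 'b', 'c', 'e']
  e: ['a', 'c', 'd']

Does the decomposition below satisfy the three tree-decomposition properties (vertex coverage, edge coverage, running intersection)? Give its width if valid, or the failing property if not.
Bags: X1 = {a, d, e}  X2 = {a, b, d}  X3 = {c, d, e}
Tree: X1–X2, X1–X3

Vertex coverage: the bags together contain {a, b, c, d, e}, the full vertex set. Edge coverage: each edge of G has both endpoints in at least one bag. Running intersection: for every vertex, the bags containing it form a connected subtree. All three properties hold, so this is a valid tree decomposition of width max|bag| − 1 = 2, and hence tw(G) ≤ 2.

Yes; width 2.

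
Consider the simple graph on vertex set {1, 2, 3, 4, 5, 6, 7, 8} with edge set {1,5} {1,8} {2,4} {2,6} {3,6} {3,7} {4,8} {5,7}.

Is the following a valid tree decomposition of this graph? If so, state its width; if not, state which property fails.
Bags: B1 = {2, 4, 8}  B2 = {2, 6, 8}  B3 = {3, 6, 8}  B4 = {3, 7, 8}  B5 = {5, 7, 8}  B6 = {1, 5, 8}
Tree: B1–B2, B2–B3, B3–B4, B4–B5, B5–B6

Checking the three conditions: (i) the bags cover all of {1, 2, 3, 4, 5, 6, 7, 8}; (ii) for each edge, some bag contains both endpoints; (iii) the bags containing any fixed vertex form a subtree. All hold, so the decomposition is valid with width 3 − 1 = 2.

Yes; width 2.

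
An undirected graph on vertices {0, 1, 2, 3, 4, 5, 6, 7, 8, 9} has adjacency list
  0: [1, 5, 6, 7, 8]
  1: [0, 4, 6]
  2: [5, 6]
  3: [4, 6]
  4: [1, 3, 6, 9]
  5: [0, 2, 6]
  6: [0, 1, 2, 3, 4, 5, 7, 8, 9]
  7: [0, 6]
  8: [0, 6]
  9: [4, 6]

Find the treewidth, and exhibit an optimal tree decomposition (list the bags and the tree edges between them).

Treewidth 2.
One optimal decomposition is:
Bags: B1 = {0, 6, 8}  B2 = {0, 1, 6}  B3 = {0, 5, 6}  B4 = {0, 6, 7}  B5 = {1, 4, 6}  B6 = {3, 4, 6}  B7 = {2, 5, 6}  B8 = {4, 6, 9}
Tree: B1–B2, B1–B3, B2–B4, B2–B5, B5–B6, B3–B7, B6–B8

The largest bag has 3 vertices, giving width 2; this decomposition certifies tw(G) ≤ 2. Conversely, {0, 6, 8} is a clique of size 3, and the vertices of any clique must share a bag in every tree decomposition; so some bag has ≥ 3 vertices and tw(G) ≥ 2. Hence tw(G) = 2 exactly.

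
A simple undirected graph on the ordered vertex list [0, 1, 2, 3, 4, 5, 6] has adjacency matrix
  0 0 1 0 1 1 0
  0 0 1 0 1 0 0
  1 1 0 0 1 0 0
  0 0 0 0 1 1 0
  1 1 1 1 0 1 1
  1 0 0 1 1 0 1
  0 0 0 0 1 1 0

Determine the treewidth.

A width-2 tree decomposition is:
Bags: B1 = {0, 2, 4}  B2 = {0, 4, 5}  B3 = {3, 4, 5}  B4 = {1, 2, 4}  B5 = {4, 5, 6}
Tree: B1–B2, B2–B3, B1–B4, B2–B5
Each bag holds 3 vertices, so the decomposition has width 2, which upper-bounds the treewidth. On the other hand G contains the 3-clique {1, 2, 4}. A clique must lie in a single bag of any decomposition, so no decomposition can have width below 2. The upper and lower bounds meet at 2, so that is the treewidth.

2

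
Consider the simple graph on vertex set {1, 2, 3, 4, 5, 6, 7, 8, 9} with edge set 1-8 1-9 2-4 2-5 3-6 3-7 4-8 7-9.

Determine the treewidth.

1

A width-1 tree decomposition is:
Bags: B1 = {3, 6}  B2 = {3, 7}  B3 = {7, 9}  B4 = {1, 9}  B5 = {1, 8}  B6 = {4, 8}  B7 = {2, 4}  B8 = {2, 5}
Tree: B1–B2, B2–B3, B3–B4, B4–B5, B5–B6, B6–B7, B7–B8
The largest bag has 2 vertices, giving width 1; this decomposition certifies tw(G) ≤ 1. G has an edge, so its treewidth is at least 1. The upper and lower bounds meet at 1, so that is the treewidth.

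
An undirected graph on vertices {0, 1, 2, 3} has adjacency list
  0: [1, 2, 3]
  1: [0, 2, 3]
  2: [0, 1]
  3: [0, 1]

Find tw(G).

2

A width-2 tree decomposition is:
Bags: B1 = {0, 1, 2}  B2 = {0, 1, 3}
Tree: B1–B2
Each bag holds 3 vertices, so the decomposition has width 2, which upper-bounds the treewidth. On the other hand G contains the 3-clique {0, 1, 2}. A clique must lie in a single bag of any decomposition, so no decomposition can have width below 2. Hence tw(G) = 2 exactly.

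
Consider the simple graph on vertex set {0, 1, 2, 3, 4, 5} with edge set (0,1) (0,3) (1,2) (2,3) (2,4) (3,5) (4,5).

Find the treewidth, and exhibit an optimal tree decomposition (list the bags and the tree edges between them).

The largest bag has 3 vertices, giving width 2; this decomposition certifies tw(G) ≤ 2. Since 5–4–2–3–5 is a cycle in G, G is not acyclic. Forests are exactly the graphs of treewidth ≤ 1, so tw(G) ≥ 2. Combining the bounds, tw(G) = 2.

Treewidth 2.
One optimal decomposition is:
Bags: B1 = {3, 4, 5}  B2 = {2, 3, 4}  B3 = {0, 2, 3}  B4 = {0, 1, 2}
Tree: B1–B2, B2–B3, B3–B4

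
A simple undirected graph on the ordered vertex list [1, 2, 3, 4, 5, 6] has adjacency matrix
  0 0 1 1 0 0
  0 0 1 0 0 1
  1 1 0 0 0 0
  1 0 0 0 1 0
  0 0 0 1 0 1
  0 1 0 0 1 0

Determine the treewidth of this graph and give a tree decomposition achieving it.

Each bag holds 3 vertices, so the decomposition has width 2, which upper-bounds the treewidth. For the lower bound, G contains the cycle 4–5–6–2–3–1–4, so G is not a forest; only forests have treewidth ≤ 1, hence tw(G) ≥ 2. Hence tw(G) = 2 exactly.

Treewidth 2.
One optimal decomposition is:
Bags: B1 = {4, 5, 6}  B2 = {2, 4, 6}  B3 = {2, 3, 4}  B4 = {1, 3, 4}
Tree: B1–B2, B2–B3, B3–B4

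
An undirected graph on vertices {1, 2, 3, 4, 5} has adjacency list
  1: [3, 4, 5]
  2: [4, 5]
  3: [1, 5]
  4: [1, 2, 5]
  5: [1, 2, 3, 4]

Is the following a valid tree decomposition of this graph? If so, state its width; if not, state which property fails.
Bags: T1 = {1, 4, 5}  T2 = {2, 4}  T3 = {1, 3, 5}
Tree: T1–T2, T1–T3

A tree decomposition must satisfy three properties: every vertex lies in some bag; for every edge, both endpoints lie together in some bag; and for every vertex, the bags containing it form a connected subtree. Here edge (5,2) lies in no bag, so the decomposition is invalid.

No — edge (5,2) lies in no bag.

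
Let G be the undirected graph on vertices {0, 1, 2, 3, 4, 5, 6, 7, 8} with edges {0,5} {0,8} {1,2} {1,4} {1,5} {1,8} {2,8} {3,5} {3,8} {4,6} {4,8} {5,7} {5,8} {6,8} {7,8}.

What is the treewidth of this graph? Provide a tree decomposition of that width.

The largest bag has 3 vertices, giving width 2; this decomposition certifies tw(G) ≤ 2. On the other hand G contains the 3-clique {1, 2, 8}. A clique must lie in a single bag of any decomposition, so no decomposition can have width below 2. Therefore the treewidth is 2.

Treewidth 2.
One such decomposition:
Bags: B1 = {1, 4, 8}  B2 = {1, 5, 8}  B3 = {1, 2, 8}  B4 = {5, 7, 8}  B5 = {4, 6, 8}  B6 = {0, 5, 8}  B7 = {3, 5, 8}
Tree: B1–B2, B1–B3, B2–B4, B1–B5, B4–B6, B4–B7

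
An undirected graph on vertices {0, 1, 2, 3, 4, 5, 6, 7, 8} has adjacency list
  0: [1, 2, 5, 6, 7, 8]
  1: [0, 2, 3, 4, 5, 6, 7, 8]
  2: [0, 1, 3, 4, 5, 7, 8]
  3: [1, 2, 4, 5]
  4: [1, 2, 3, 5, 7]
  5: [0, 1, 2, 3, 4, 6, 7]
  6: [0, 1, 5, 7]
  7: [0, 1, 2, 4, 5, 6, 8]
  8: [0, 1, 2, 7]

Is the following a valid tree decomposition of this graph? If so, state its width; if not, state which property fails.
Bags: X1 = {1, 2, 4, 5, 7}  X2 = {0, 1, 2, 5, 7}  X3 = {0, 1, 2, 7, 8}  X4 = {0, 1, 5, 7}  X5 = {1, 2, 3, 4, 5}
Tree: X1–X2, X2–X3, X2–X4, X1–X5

No — vertex 6 appears in no bag.

A tree decomposition must satisfy three properties: every vertex lies in some bag; for every edge, both endpoints lie together in some bag; and for every vertex, the bags containing it form a connected subtree. Here vertex 6 appears in no bag, so the decomposition is invalid.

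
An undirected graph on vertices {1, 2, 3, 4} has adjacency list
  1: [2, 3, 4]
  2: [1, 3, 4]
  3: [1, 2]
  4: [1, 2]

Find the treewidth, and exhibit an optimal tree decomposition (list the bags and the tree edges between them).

Each bag holds 3 vertices, so the decomposition has width 2, which upper-bounds the treewidth. For the lower bound, the 3 vertices {1, 2, 3} are pairwise adjacent, and any tree decomposition puts a clique entirely inside one bag — forcing width ≥ 2. Hence tw(G) = 2 exactly.

Treewidth 2.
One such decomposition:
Bags: B1 = {1, 2, 3}  B2 = {1, 2, 4}
Tree: B1–B2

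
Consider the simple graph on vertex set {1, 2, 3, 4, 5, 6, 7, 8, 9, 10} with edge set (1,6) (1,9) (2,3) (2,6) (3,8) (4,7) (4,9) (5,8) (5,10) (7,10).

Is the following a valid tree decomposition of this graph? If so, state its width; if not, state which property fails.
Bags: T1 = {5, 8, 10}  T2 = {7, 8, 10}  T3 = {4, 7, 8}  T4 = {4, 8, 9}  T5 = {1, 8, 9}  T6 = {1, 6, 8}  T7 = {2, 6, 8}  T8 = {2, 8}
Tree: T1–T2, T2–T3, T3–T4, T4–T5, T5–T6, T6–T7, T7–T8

No — vertex 3 appears in no bag.

A tree decomposition must satisfy three properties: every vertex lies in some bag; for every edge, both endpoints lie together in some bag; and for every vertex, the bags containing it form a connected subtree. Here vertex 3 appears in no bag, so the decomposition is invalid.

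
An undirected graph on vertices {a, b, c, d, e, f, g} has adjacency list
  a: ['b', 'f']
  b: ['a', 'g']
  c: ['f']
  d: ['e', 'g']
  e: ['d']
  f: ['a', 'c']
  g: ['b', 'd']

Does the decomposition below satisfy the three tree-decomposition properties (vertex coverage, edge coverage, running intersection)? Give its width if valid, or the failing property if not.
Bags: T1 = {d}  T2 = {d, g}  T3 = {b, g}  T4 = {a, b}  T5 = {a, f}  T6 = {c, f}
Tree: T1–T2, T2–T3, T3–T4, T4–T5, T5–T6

No — vertex e appears in no bag.

A tree decomposition must satisfy three properties: every vertex lies in some bag; for every edge, both endpoints lie together in some bag; and for every vertex, the bags containing it form a connected subtree. Here vertex e appears in no bag, so the decomposition is invalid.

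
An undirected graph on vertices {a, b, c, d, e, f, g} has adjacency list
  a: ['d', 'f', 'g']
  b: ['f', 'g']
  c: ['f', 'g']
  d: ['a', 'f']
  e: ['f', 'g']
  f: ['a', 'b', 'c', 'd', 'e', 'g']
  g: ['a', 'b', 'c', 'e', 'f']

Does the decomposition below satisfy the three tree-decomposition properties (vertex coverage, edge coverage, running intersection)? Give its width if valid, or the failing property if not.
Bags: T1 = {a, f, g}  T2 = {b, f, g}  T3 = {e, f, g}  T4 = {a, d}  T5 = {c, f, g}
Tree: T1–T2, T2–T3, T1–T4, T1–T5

No — edge (f,d) lies in no bag.

A tree decomposition must satisfy three properties: every vertex lies in some bag; for every edge, both endpoints lie together in some bag; and for every vertex, the bags containing it form a connected subtree. Here edge (f,d) lies in no bag, so the decomposition is invalid.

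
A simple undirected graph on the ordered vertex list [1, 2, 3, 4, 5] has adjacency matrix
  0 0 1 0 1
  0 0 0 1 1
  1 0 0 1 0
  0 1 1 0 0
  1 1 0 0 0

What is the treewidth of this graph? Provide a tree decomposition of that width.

Treewidth 2.
One such decomposition:
Bags: B1 = {1, 3, 4}  B2 = {1, 4, 5}  B3 = {2, 4, 5}
Tree: B1–B2, B2–B3

Every bag has size at most 3, so the width is 3 − 1 = 2 and tw(G) ≤ 2. For the lower bound, G contains the cycle 4–3–1–5–2–4, so G is not a forest; only forests have treewidth ≤ 1, hence tw(G) ≥ 2. The upper and lower bounds meet at 2, so that is the treewidth.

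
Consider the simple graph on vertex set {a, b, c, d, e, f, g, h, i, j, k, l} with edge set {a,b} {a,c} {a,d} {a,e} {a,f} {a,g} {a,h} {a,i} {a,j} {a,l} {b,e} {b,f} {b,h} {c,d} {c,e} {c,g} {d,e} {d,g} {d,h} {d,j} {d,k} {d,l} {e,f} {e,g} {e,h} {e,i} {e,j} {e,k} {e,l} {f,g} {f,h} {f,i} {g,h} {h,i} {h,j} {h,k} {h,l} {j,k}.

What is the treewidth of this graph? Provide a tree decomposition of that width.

Each bag holds 5 vertices, so the decomposition has width 4, which upper-bounds the treewidth. On the other hand G contains the 5-clique {a, d, e, g, h}. A clique must lie in a single bag of any decomposition, so no decomposition can have width below 4. Combining the bounds, tw(G) = 4.

Treewidth 4.
Bags: B1 = {a, d, e, g, h}  B2 = {a, d, e, h, j}  B3 = {d, e, h, j, k}  B4 = {a, c, d, e, g}  B5 = {a, e, f, g, h}  B6 = {a, e, f, h, i}  B7 = {a, b, e, f, h}  B8 = {a, d, e, h, l}
Tree: B1–B2, B2–B3, B1–B4, B1–B5, B5–B6, B6–B7, B1–B8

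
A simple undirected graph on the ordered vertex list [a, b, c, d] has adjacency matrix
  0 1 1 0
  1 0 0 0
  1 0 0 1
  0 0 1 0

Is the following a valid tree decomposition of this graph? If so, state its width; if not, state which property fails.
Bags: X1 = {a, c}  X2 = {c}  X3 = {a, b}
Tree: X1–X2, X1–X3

No — vertex d appears in no bag.

A tree decomposition must satisfy three properties: every vertex lies in some bag; for every edge, both endpoints lie together in some bag; and for every vertex, the bags containing it form a connected subtree. Here vertex d appears in no bag, so the decomposition is invalid.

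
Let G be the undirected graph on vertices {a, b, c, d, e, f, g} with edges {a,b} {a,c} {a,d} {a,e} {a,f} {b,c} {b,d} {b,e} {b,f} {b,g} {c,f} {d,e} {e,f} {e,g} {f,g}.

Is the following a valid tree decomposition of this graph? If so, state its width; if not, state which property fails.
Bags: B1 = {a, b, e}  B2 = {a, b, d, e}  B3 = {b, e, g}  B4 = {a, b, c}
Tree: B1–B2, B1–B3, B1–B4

No — vertex f appears in no bag.

A tree decomposition must satisfy three properties: every vertex lies in some bag; for every edge, both endpoints lie together in some bag; and for every vertex, the bags containing it form a connected subtree. Here vertex f appears in no bag, so the decomposition is invalid.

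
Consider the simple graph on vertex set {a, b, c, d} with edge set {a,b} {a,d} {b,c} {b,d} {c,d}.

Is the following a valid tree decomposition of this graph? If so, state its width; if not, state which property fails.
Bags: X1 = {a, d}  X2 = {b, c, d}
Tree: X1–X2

A tree decomposition must satisfy three properties: every vertex lies in some bag; for every edge, both endpoints lie together in some bag; and for every vertex, the bags containing it form a connected subtree. Here edge (b,a) lies in no bag, so the decomposition is invalid.

No — edge (b,a) lies in no bag.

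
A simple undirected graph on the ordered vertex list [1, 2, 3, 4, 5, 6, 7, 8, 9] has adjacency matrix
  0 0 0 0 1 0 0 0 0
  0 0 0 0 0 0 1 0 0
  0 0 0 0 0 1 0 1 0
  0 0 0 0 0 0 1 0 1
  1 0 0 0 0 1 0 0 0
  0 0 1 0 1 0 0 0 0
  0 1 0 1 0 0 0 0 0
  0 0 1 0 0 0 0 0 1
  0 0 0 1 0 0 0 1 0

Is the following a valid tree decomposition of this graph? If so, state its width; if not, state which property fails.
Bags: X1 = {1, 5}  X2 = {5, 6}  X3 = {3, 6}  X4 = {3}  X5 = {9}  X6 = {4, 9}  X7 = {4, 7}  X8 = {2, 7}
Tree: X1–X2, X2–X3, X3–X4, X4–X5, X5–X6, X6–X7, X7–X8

No — vertex 8 appears in no bag.

A tree decomposition must satisfy three properties: every vertex lies in some bag; for every edge, both endpoints lie together in some bag; and for every vertex, the bags containing it form a connected subtree. Here vertex 8 appears in no bag, so the decomposition is invalid.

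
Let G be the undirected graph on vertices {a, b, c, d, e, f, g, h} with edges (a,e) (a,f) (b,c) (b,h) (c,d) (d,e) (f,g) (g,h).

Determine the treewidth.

A width-2 tree decomposition is:
Bags: B1 = {a, e, f}  B2 = {e, f, g}  B3 = {e, g, h}  B4 = {b, e, h}  B5 = {b, c, e}  B6 = {c, d, e}
Tree: B1–B2, B2–B3, B3–B4, B4–B5, B5–B6
Every bag has size at most 3, so the width is 3 − 1 = 2 and tw(G) ≤ 2. Since e–a–f–g–h–b–c–d–e is a cycle in G, G is not acyclic. Forests are exactly the graphs of treewidth ≤ 1, so tw(G) ≥ 2. Combining the bounds, tw(G) = 2.

2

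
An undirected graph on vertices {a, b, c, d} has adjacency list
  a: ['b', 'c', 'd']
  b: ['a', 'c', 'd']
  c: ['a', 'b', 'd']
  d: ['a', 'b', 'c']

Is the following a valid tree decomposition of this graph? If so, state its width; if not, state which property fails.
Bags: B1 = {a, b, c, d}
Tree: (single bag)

Every vertex of G appears in some bag (union = {a, b, c, d}); every edge is covered by a bag; and for each vertex v the set of bags containing v is connected in the bag tree. The decomposition is therefore valid. The largest bag has 4 vertices, so the width is 3.

Yes; width 3.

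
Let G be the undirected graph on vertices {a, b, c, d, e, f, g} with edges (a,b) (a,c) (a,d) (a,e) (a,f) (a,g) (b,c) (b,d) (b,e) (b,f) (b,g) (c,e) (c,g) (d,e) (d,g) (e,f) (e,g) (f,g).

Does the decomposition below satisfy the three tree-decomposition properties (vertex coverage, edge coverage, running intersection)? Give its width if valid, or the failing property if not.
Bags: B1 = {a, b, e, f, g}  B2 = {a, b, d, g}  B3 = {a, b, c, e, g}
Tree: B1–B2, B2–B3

A tree decomposition must satisfy three properties: every vertex lies in some bag; for every edge, both endpoints lie together in some bag; and for every vertex, the bags containing it form a connected subtree. Here edge (e,d) lies in no bag, so the decomposition is invalid.

No — edge (e,d) lies in no bag.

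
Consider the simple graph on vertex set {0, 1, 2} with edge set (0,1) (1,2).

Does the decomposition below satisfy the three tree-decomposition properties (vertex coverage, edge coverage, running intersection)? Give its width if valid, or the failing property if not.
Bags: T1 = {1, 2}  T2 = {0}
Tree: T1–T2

A tree decomposition must satisfy three properties: every vertex lies in some bag; for every edge, both endpoints lie together in some bag; and for every vertex, the bags containing it form a connected subtree. Here edge (1,0) lies in no bag, so the decomposition is invalid.

No — edge (1,0) lies in no bag.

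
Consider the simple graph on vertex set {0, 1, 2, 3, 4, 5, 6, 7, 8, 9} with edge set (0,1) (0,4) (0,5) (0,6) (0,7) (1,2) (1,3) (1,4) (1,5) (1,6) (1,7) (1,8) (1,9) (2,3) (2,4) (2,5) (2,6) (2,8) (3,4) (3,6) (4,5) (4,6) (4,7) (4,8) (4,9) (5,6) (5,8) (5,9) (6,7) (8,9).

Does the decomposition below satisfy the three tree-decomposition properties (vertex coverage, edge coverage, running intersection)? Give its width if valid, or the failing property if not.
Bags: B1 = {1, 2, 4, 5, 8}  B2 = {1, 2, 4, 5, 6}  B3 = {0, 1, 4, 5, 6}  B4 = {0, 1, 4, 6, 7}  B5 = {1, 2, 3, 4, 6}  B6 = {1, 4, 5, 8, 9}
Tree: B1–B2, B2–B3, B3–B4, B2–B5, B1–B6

Checking the three conditions: (i) the bags cover all of {0, 1, 2, 3, 4, 5, 6, 7, 8, 9}; (ii) for each edge, some bag contains both endpoints; (iii) the bags containing any fixed vertex form a subtree. All hold, so the decomposition is valid with width 5 − 1 = 4.

Yes; width 4.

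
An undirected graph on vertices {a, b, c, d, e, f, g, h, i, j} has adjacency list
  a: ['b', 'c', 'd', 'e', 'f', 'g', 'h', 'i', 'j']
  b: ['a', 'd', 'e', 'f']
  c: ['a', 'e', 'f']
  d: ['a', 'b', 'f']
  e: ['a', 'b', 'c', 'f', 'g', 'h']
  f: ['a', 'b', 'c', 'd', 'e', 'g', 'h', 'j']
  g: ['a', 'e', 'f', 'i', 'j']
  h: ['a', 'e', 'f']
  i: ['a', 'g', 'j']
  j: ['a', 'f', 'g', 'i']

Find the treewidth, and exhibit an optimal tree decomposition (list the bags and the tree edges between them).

Treewidth 3.
One such decomposition:
Bags: B1 = {a, c, e, f}  B2 = {a, b, e, f}  B3 = {a, e, f, g}  B4 = {a, f, g, j}  B5 = {a, b, d, f}  B6 = {a, e, f, h}  B7 = {a, g, i, j}
Tree: B1–B2, B1–B3, B3–B4, B2–B5, B3–B6, B4–B7

Each bag holds 4 vertices, so the decomposition has width 3, which upper-bounds the treewidth. For the lower bound, the 4 vertices {a, b, d, f} are pairwise adjacent, and any tree decomposition puts a clique entirely inside one bag — forcing width ≥ 3. Combining the bounds, tw(G) = 3.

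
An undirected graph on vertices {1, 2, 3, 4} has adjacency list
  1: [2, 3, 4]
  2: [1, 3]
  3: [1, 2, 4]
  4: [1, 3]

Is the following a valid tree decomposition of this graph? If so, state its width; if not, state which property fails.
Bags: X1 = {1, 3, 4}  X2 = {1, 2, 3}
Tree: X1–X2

Checking the three conditions: (i) the bags cover all of {1, 2, 3, 4}; (ii) for each edge, some bag contains both endpoints; (iii) the bags containing any fixed vertex form a subtree. All hold, so the decomposition is valid with width 3 − 1 = 2.

Yes; width 2.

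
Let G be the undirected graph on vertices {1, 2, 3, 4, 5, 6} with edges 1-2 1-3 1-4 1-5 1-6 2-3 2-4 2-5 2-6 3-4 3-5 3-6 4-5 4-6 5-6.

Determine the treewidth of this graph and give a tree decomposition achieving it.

Treewidth 5.
One such decomposition:
Bags: B1 = {1, 2, 3, 4, 5, 6}
Tree: (single bag)

A single bag containing all 6 vertices is trivially a valid decomposition of width 5. For the lower bound, the 6 vertices {1, 2, 3, 4, 5, 6} are pairwise adjacent, and any tree decomposition puts a clique entirely inside one bag — forcing width ≥ 5. The upper and lower bounds meet at 5, so that is the treewidth.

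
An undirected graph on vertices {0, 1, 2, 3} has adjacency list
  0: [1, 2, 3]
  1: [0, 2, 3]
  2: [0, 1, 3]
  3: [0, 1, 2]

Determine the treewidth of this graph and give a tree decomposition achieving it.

A single bag containing all 4 vertices is trivially a valid decomposition of width 3. For the lower bound, the 4 vertices {0, 1, 2, 3} are pairwise adjacent, and any tree decomposition puts a clique entirely inside one bag — forcing width ≥ 3. Therefore the treewidth is 3.

Treewidth 3.
One such decomposition:
Bags: B1 = {0, 1, 2, 3}
Tree: (single bag)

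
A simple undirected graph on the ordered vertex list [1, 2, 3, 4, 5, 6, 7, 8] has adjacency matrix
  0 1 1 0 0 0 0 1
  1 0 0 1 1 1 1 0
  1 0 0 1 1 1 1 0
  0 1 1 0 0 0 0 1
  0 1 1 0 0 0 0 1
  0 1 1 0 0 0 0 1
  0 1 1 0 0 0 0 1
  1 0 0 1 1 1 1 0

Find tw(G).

A width-3 tree decomposition is:
Bags: B1 = {2, 3, 5, 8}  B2 = {2, 3, 4, 8}  B3 = {2, 3, 6, 8}  B4 = {1, 2, 3, 8}  B5 = {2, 3, 7, 8}
Tree: B1–B2, B2–B3, B3–B4, B4–B5
Each bag holds 4 vertices, so the decomposition has width 3, which upper-bounds the treewidth. For the lower bound: the 4 vertex sets {3,5}, {2,4}, {8}, {6} are disjoint, each induces a connected subgraph, and every pair is joined by at least one edge of G. Contracting each set to a single vertex therefore yields K_{4} as a minor, and since treewidth is minor-monotone, tw(G) ≥ tw(K_{4}) = 3. The upper and lower bounds meet at 3, so that is the treewidth.

3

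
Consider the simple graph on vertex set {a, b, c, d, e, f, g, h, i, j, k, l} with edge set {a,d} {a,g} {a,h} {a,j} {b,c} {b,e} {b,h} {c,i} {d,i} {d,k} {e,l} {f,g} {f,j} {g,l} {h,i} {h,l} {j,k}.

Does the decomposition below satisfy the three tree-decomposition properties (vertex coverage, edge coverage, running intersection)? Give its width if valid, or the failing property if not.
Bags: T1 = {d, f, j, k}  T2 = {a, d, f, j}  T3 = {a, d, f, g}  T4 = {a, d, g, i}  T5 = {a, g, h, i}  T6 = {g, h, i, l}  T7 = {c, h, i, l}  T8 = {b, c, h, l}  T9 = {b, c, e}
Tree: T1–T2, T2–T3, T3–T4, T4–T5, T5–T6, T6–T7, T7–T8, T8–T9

No — edge (l,e) lies in no bag.

A tree decomposition must satisfy three properties: every vertex lies in some bag; for every edge, both endpoints lie together in some bag; and for every vertex, the bags containing it form a connected subtree. Here edge (l,e) lies in no bag, so the decomposition is invalid.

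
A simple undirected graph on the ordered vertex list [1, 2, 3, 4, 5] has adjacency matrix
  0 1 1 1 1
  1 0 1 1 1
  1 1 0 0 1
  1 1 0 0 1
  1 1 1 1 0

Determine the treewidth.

3

A width-3 tree decomposition is:
Bags: B1 = {1, 2, 4, 5}  B2 = {1, 2, 3, 5}
Tree: B1–B2
The largest bag has 4 vertices, giving width 3; this decomposition certifies tw(G) ≤ 3. Conversely, {1, 2, 3, 5} is a clique of size 4, and the vertices of any clique must share a bag in every tree decomposition; so some bag has ≥ 4 vertices and tw(G) ≥ 3. Combining the bounds, tw(G) = 3.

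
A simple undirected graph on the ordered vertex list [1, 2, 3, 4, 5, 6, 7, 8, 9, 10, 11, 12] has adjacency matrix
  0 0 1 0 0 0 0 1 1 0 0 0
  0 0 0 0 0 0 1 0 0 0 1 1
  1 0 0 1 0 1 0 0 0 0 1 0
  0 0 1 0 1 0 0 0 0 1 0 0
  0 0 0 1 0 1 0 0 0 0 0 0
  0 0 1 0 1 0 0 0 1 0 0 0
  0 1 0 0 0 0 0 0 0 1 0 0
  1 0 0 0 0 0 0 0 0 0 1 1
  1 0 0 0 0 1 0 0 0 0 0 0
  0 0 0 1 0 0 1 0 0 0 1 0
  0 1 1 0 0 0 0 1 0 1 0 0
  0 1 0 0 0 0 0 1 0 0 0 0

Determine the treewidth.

3

A width-3 tree decomposition is:
Bags: B1 = {1, 5, 6, 9}  B2 = {1, 3, 5, 6}  B3 = {1, 3, 4, 5}  B4 = {1, 3, 4, 8}  B5 = {3, 4, 8, 11}  B6 = {4, 8, 10, 11}  B7 = {8, 10, 11, 12}  B8 = {2, 10, 11, 12}  B9 = {2, 7, 10, 12}
Tree: B1–B2, B2–B3, B3–B4, B4–B5, B5–B6, B6–B7, B7–B8, B8–B9
The largest bag has 4 vertices, giving width 3; this decomposition certifies tw(G) ≤ 3. For the lower bound: the 4 vertex sets {5,6,9}, {1}, {3}, {4,8,10,11} are disjoint, each induces a connected subgraph, and every pair is joined by at least one edge of G. Contracting each set to a single vertex therefore yields K_{4} as a minor, and since treewidth is minor-monotone, tw(G) ≥ tw(K_{4}) = 3. Therefore the treewidth is 3.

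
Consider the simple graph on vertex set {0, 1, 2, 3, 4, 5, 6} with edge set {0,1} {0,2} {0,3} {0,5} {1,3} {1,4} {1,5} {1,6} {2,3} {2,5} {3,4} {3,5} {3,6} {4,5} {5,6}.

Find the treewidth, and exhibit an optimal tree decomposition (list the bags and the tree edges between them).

Treewidth 3.
One such decomposition:
Bags: B1 = {0, 1, 3, 5}  B2 = {0, 2, 3, 5}  B3 = {1, 3, 5, 6}  B4 = {1, 3, 4, 5}
Tree: B1–B2, B1–B3, B3–B4

Each bag holds 4 vertices, so the decomposition has width 3, which upper-bounds the treewidth. For the lower bound, the 4 vertices {0, 1, 3, 5} are pairwise adjacent, and any tree decomposition puts a clique entirely inside one bag — forcing width ≥ 3. The upper and lower bounds meet at 3, so that is the treewidth.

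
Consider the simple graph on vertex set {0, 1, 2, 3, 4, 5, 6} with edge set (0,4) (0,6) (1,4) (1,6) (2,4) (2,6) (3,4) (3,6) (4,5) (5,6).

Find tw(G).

2

A width-2 tree decomposition is:
Bags: B1 = {4, 5, 6}  B2 = {3, 4, 6}  B3 = {1, 4, 6}  B4 = {0, 4, 6}  B5 = {2, 4, 6}
Tree: B1–B2, B2–B3, B3–B4, B4–B5
The largest bag has 3 vertices, giving width 2; this decomposition certifies tw(G) ≤ 2. The edges 6–5–4–3–6 form a cycle, so G is not a tree and its treewidth is at least 2. The upper and lower bounds meet at 2, so that is the treewidth.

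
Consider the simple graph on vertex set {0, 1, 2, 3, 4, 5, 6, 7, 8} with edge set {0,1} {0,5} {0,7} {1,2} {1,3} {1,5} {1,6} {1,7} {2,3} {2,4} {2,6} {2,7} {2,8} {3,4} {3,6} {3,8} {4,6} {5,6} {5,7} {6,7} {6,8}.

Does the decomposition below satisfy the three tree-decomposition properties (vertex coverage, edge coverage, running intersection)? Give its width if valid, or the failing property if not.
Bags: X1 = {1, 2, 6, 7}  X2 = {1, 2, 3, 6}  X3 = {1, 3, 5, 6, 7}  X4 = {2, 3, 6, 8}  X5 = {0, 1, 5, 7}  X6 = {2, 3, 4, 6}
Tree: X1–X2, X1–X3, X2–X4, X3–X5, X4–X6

A tree decomposition must satisfy three properties: every vertex lies in some bag; for every edge, both endpoints lie together in some bag; and for every vertex, the bags containing it form a connected subtree. Here bags containing vertex 3 are not connected in the tree, so the decomposition is invalid.

No — bags containing vertex 3 are not connected in the tree.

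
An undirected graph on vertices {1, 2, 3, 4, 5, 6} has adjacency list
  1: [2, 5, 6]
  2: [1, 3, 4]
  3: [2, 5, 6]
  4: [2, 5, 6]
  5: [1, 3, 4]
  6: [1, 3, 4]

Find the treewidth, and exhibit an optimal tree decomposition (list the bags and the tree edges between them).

Treewidth 3.
One such decomposition:
Bags: B1 = {2, 3, 5, 6}  B2 = {1, 2, 5, 6}  B3 = {2, 4, 5, 6}
Tree: B1–B2, B2–B3

Every bag has size at most 4, so the width is 4 − 1 = 3 and tw(G) ≤ 3. For the lower bound: the 4 vertex sets {3,5}, {1,2}, {6}, {4} are disjoint, each induces a connected subgraph, and every pair is joined by at least one edge of G. Contracting each set to a single vertex therefore yields K_{4} as a minor, and since treewidth is minor-monotone, tw(G) ≥ tw(K_{4}) = 3. The upper and lower bounds meet at 3, so that is the treewidth.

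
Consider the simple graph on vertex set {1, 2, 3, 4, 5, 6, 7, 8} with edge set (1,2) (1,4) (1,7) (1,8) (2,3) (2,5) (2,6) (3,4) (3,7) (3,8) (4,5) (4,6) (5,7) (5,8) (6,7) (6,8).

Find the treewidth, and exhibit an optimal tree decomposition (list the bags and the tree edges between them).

Treewidth 4.
One such decomposition:
Bags: B1 = {1, 2, 4, 7, 8}  B2 = {2, 4, 6, 7, 8}  B3 = {2, 3, 4, 7, 8}  B4 = {2, 4, 5, 7, 8}
Tree: B1–B2, B2–B3, B3–B4

Each bag holds 5 vertices, so the decomposition has width 4, which upper-bounds the treewidth. For the lower bound: the 5 vertex sets {1,4}, {6,8}, {3,7}, {2}, {5} are disjoint, each induces a connected subgraph, and every pair is joined by at least one edge of G. Contracting each set to a single vertex therefore yields K_{5} as a minor, and since treewidth is minor-monotone, tw(G) ≥ tw(K_{5}) = 4. Hence tw(G) = 4 exactly.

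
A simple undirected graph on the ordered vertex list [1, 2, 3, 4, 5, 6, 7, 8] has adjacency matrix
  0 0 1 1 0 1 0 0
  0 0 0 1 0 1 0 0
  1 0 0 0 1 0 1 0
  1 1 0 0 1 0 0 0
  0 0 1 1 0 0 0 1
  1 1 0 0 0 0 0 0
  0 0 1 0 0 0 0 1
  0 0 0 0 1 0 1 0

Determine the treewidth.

2

A width-2 tree decomposition is:
Bags: B1 = {3, 7, 8}  B2 = {3, 5, 8}  B3 = {1, 3, 5}  B4 = {1, 4, 5}  B5 = {1, 4, 6}  B6 = {2, 4, 6}
Tree: B1–B2, B2–B3, B3–B4, B4–B5, B5–B6
Every bag has size at most 3, so the width is 3 − 1 = 2 and tw(G) ≤ 2. For the lower bound, G contains the cycle 7–8–5–3–7, so G is not a forest; only forests have treewidth ≤ 1, hence tw(G) ≥ 2. Therefore the treewidth is 2.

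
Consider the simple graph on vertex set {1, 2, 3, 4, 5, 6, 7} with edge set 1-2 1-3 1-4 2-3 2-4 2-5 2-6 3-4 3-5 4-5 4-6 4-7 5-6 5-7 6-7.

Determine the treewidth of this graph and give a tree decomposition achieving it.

The largest bag has 4 vertices, giving width 3; this decomposition certifies tw(G) ≤ 3. For the lower bound, the 4 vertices {1, 2, 3, 4} are pairwise adjacent, and any tree decomposition puts a clique entirely inside one bag — forcing width ≥ 3. Combining the bounds, tw(G) = 3.

Treewidth 3.
Bags: B1 = {2, 4, 5, 6}  B2 = {2, 3, 4, 5}  B3 = {4, 5, 6, 7}  B4 = {1, 2, 3, 4}
Tree: B1–B2, B1–B3, B2–B4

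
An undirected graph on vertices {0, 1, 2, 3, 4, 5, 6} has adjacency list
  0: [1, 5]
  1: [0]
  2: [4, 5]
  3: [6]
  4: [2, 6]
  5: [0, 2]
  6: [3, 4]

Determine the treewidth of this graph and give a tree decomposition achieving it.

Treewidth 1.
Bags: B1 = {0, 1}  B2 = {0, 5}  B3 = {2, 5}  B4 = {2, 4}  B5 = {4, 6}  B6 = {3, 6}
Tree: B1–B2, B2–B3, B3–B4, B4–B5, B5–B6

Every bag has size at most 2, so the width is 2 − 1 = 1 and tw(G) ≤ 1. G has an edge, so its treewidth is at least 1. Therefore the treewidth is 1.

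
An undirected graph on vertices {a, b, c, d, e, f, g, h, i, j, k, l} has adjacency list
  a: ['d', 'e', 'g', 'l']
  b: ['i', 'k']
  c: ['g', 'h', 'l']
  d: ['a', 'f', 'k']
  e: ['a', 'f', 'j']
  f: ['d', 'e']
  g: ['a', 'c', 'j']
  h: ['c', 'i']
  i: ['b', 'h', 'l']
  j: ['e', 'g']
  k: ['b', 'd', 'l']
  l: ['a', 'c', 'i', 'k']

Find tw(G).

A width-3 tree decomposition is:
Bags: B1 = {b, h, i, k}  B2 = {h, i, k, l}  B3 = {c, h, k, l}  B4 = {c, d, k, l}  B5 = {a, c, d, l}  B6 = {a, c, d, g}  B7 = {a, d, f, g}  B8 = {a, e, f, g}  B9 = {e, f, g, j}
Tree: B1–B2, B2–B3, B3–B4, B4–B5, B5–B6, B6–B7, B7–B8, B8–B9
Each bag holds 4 vertices, so the decomposition has width 3, which upper-bounds the treewidth. For the lower bound: the 4 vertex sets {b,h,i}, {k}, {l}, {a,c,d,g} are disjoint, each induces a connected subgraph, and every pair is joined by at least one edge of G. Contracting each set to a single vertex therefore yields K_{4} as a minor, and since treewidth is minor-monotone, tw(G) ≥ tw(K_{4}) = 3. Hence tw(G) = 3 exactly.

3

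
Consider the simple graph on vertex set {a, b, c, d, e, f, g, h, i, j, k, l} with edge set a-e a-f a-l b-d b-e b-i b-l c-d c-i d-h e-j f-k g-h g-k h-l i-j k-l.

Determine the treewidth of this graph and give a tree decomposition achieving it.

Treewidth 3.
Bags: B1 = {a, f, g, k}  B2 = {a, g, k, l}  B3 = {a, g, h, l}  B4 = {a, e, h, l}  B5 = {b, e, h, l}  B6 = {b, d, e, h}  B7 = {b, d, e, j}  B8 = {b, d, i, j}  B9 = {c, d, i, j}
Tree: B1–B2, B2–B3, B3–B4, B4–B5, B5–B6, B6–B7, B7–B8, B8–B9

Every bag has size at most 4, so the width is 4 − 1 = 3 and tw(G) ≤ 3. For the lower bound: the 4 vertex sets {f,g,k}, {a}, {l}, {b,d,e,h} are disjoint, each induces a connected subgraph, and every pair is joined by at least one edge of G. Contracting each set to a single vertex therefore yields K_{4} as a minor, and since treewidth is minor-monotone, tw(G) ≥ tw(K_{4}) = 3. Therefore the treewidth is 3.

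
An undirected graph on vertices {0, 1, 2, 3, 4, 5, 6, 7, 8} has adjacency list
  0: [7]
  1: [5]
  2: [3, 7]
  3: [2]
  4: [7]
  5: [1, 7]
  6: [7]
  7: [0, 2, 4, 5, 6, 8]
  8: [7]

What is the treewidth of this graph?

1

A width-1 tree decomposition is:
Bags: B1 = {6, 7}  B2 = {5, 7}  B3 = {1, 5}  B4 = {0, 7}  B5 = {2, 7}  B6 = {2, 3}  B7 = {7, 8}  B8 = {4, 7}
Tree: B1–B2, B2–B3, B1–B4, B4–B5, B5–B6, B2–B7, B4–B8
Every bag has size at most 2, so the width is 2 − 1 = 1 and tw(G) ≤ 1. Since G has at least one edge (e.g. 6–7), it is not an edgeless graph, so tw(G) ≥ 1. Combining the bounds, tw(G) = 1.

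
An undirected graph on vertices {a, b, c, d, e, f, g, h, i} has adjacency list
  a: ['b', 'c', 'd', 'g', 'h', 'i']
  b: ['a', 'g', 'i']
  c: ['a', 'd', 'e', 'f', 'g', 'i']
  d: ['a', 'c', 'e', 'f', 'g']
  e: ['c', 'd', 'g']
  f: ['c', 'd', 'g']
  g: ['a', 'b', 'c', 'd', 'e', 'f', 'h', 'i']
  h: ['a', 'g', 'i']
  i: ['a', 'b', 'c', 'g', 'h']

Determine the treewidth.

A width-3 tree decomposition is:
Bags: B1 = {a, c, g, i}  B2 = {a, b, g, i}  B3 = {a, g, h, i}  B4 = {a, c, d, g}  B5 = {c, d, e, g}  B6 = {c, d, f, g}
Tree: B1–B2, B1–B3, B1–B4, B4–B5, B5–B6
Every bag has size at most 4, so the width is 4 − 1 = 3 and tw(G) ≤ 3. On the other hand G contains the 4-clique {a, g, h, i}. A clique must lie in a single bag of any decomposition, so no decomposition can have width below 3. Hence tw(G) = 3 exactly.

3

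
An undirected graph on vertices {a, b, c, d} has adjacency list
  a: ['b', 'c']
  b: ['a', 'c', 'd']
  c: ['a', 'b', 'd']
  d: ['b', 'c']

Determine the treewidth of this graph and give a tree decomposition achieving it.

Every bag has size at most 3, so the width is 3 − 1 = 2 and tw(G) ≤ 2. Conversely, {b, c, d} is a clique of size 3, and the vertices of any clique must share a bag in every tree decomposition; so some bag has ≥ 3 vertices and tw(G) ≥ 2. The upper and lower bounds meet at 2, so that is the treewidth.

Treewidth 2.
One optimal decomposition is:
Bags: B1 = {a, b, c}  B2 = {b, c, d}
Tree: B1–B2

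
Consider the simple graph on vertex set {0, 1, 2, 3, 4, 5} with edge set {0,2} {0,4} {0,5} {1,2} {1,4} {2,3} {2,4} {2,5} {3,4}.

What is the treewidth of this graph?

2

A width-2 tree decomposition is:
Bags: B1 = {0, 2, 4}  B2 = {2, 3, 4}  B3 = {0, 2, 5}  B4 = {1, 2, 4}
Tree: B1–B2, B1–B3, B2–B4
Every bag has size at most 3, so the width is 3 − 1 = 2 and tw(G) ≤ 2. Conversely, {0, 2, 4} is a clique of size 3, and the vertices of any clique must share a bag in every tree decomposition; so some bag has ≥ 3 vertices and tw(G) ≥ 2. Combining the bounds, tw(G) = 2.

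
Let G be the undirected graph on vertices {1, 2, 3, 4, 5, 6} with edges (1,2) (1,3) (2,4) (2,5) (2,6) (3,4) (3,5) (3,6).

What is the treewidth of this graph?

2

A width-2 tree decomposition is:
Bags: B1 = {2, 3, 6}  B2 = {2, 3, 4}  B3 = {1, 2, 3}  B4 = {2, 3, 5}
Tree: B1–B2, B2–B3, B3–B4
Each bag holds 3 vertices, so the decomposition has width 2, which upper-bounds the treewidth. The edges 2–6–3–4–2 form a cycle, so G is not a tree and its treewidth is at least 2. Hence tw(G) = 2 exactly.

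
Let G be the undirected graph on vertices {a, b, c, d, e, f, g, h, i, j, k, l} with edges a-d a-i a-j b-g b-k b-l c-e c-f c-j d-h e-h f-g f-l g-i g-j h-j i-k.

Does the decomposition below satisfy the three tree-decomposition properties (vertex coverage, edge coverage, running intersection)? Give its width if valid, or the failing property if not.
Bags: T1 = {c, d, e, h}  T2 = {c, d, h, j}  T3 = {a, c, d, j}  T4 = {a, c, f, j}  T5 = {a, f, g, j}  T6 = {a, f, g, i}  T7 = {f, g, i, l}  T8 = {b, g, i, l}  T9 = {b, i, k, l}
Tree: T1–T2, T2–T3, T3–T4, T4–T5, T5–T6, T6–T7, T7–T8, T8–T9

Checking the three conditions: (i) the bags cover all of {a, b, c, d, e, f, g, h, i, j, k, l}; (ii) for each edge, some bag contains both endpoints; (iii) the bags containing any fixed vertex form a subtree. All hold, so the decomposition is valid with width 4 − 1 = 3.

Yes; width 3.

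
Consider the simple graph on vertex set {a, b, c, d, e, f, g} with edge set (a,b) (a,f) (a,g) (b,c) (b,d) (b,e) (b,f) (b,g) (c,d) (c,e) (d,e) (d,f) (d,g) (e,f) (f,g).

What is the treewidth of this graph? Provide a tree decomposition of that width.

The largest bag has 4 vertices, giving width 3; this decomposition certifies tw(G) ≤ 3. For the lower bound, the 4 vertices {b, d, f, g} are pairwise adjacent, and any tree decomposition puts a clique entirely inside one bag — forcing width ≥ 3. Combining the bounds, tw(G) = 3.

Treewidth 3.
One optimal decomposition is:
Bags: B1 = {b, d, e, f}  B2 = {b, c, d, e}  B3 = {b, d, f, g}  B4 = {a, b, f, g}
Tree: B1–B2, B1–B3, B3–B4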